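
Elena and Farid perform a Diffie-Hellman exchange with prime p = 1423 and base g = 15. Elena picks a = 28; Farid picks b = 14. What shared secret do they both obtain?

Farid sends B = g^b mod p = 15^14 mod 1423.
15^1 ≡ 15 (mod 1423)
15^2 = (15^1)^2 ≡ 15^2 = 225 ≡ 225 (mod 1423)
15^4 = (15^2)^2 ≡ 225^2 = 50625 ≡ 820 (mod 1423)
15^8 = (15^4)^2 ≡ 820^2 = 672400 ≡ 744 (mod 1423)
15^14 = 15^8 · 15^4 · 15^2 ≡ 744 · 820 · 225 ≡ 1151 (mod 1423).
So B = 1151. Elena then computes K = B^a mod p = 1151^28 mod 1423.
1151^1 ≡ 1151 (mod 1423)
1151^2 = (1151^1)^2 ≡ 1151^2 = 1324801 ≡ 1411 (mod 1423)
1151^4 = (1151^2)^2 ≡ 1411^2 = 1990921 ≡ 144 (mod 1423)
1151^8 = (1151^4)^2 ≡ 144^2 = 20736 ≡ 814 (mod 1423)
1151^16 = (1151^8)^2 ≡ 814^2 = 662596 ≡ 901 (mod 1423)
1151^28 = 1151^16 · 1151^8 · 1151^4 ≡ 901 · 814 · 144 ≡ 825 (mod 1423).

825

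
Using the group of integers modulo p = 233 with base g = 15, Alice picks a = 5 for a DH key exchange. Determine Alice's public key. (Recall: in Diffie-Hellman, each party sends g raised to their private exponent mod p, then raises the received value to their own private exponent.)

Public value = 15^5 (mod 233).
15^1 ≡ 15 (mod 233)
15^2 = (15^1)^2 ≡ 15^2 = 225 ≡ 225 (mod 233)
15^4 = (15^2)^2 ≡ 225^2 = 50625 ≡ 64 (mod 233)
15^5 = 15^4 · 15^1 ≡ 64 · 15 ≡ 28 (mod 233).

28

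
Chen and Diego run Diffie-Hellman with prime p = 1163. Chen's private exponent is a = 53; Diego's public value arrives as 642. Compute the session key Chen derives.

Shared key K = 642^53 mod 1163.
642^1 ≡ 642 (mod 1163)
642^2 = (642^1)^2 ≡ 642^2 = 412164 ≡ 462 (mod 1163)
642^4 = (642^2)^2 ≡ 462^2 = 213444 ≡ 615 (mod 1163)
642^8 = (642^4)^2 ≡ 615^2 = 378225 ≡ 250 (mod 1163)
642^16 = (642^8)^2 ≡ 250^2 = 62500 ≡ 861 (mod 1163)
642^32 = (642^16)^2 ≡ 861^2 = 741321 ≡ 490 (mod 1163)
642^53 = 642^32 · 642^16 · 642^4 · 642^1 ≡ 490 · 861 · 615 · 642 ≡ 627 (mod 1163).

627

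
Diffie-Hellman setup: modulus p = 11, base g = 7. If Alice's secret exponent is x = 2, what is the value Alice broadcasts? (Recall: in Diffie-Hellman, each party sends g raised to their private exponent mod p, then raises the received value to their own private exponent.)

Public value = 7^2 mod 11.
7^1 ≡ 7 (mod 11)
7^2 = (7^1)^2 ≡ 7^2 = 49 ≡ 5 (mod 11)

5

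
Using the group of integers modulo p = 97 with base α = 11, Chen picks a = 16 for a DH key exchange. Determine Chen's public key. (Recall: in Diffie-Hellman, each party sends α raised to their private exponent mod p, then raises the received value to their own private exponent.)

35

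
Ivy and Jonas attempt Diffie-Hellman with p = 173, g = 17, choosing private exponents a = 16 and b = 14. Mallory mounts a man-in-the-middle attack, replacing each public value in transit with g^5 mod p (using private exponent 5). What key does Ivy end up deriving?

Ivy receives Mallory's public value M = 17^5 mod 173 instead of the honest one.
17^1 ≡ 17 (mod 173)
17^2 = (17^1)^2 ≡ 17^2 = 289 ≡ 116 (mod 173)
17^4 = (17^2)^2 ≡ 116^2 = 13456 ≡ 135 (mod 173)
17^5 = 17^4 · 17^1 ≡ 135 · 17 ≡ 46 (mod 173).
So M = 46. Ivy computes K = M^16 mod 173.
46^1 ≡ 46 (mod 173)
46^2 = (46^1)^2 ≡ 46^2 = 2116 ≡ 40 (mod 173)
46^4 = (46^2)^2 ≡ 40^2 = 1600 ≡ 43 (mod 173)
46^8 = (46^4)^2 ≡ 43^2 = 1849 ≡ 119 (mod 173)
46^16 = (46^8)^2 ≡ 119^2 = 14161 ≡ 148 (mod 173)

148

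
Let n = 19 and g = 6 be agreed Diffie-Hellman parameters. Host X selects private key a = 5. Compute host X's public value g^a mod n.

Public value = 6^5 mod 19.
6^1 ≡ 6 (mod 19)
6^2 = (6^1)^2 ≡ 6^2 = 36 ≡ 17 (mod 19)
6^4 = (6^2)^2 ≡ 17^2 = 289 ≡ 4 (mod 19)
6^5 = 6^4 · 6^1 ≡ 4 · 6 ≡ 5 (mod 19).

5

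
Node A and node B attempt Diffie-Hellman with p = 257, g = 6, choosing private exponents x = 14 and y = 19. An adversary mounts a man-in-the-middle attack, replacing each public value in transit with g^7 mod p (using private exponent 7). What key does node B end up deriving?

191

Node B receives an adversary's public value M = 6^7 mod 257 instead of the honest one.
6^1 ≡ 6 (mod 257)
6^2 = (6^1)^2 ≡ 6^2 = 36 ≡ 36 (mod 257)
6^4 = (6^2)^2 ≡ 36^2 = 1296 ≡ 11 (mod 257)
6^7 = 6^4 · 6^2 · 6^1 ≡ 11 · 36 · 6 ≡ 63 (mod 257).
So M = 63. Node B computes K = M^19 mod 257.
63^1 ≡ 63 (mod 257)
63^2 = (63^1)^2 ≡ 63^2 = 3969 ≡ 114 (mod 257)
63^4 = (63^2)^2 ≡ 114^2 = 12996 ≡ 146 (mod 257)
63^8 = (63^4)^2 ≡ 146^2 = 21316 ≡ 242 (mod 257)
63^16 = (63^8)^2 ≡ 242^2 = 58564 ≡ 225 (mod 257)
63^19 = 63^16 · 63^2 · 63^1 ≡ 225 · 114 · 63 ≡ 191 (mod 257).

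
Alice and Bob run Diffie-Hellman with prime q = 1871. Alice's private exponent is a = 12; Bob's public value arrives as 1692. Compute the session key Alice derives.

1550

Shared key K = 1692^12 mod 1871.
1692^1 ≡ 1692 (mod 1871)
1692^2 = (1692^1)^2 ≡ 1692^2 = 2862864 ≡ 234 (mod 1871)
1692^4 = (1692^2)^2 ≡ 234^2 = 54756 ≡ 497 (mod 1871)
1692^8 = (1692^4)^2 ≡ 497^2 = 247009 ≡ 37 (mod 1871)
1692^12 = 1692^8 · 1692^4 ≡ 37 · 497 ≡ 1550 (mod 1871).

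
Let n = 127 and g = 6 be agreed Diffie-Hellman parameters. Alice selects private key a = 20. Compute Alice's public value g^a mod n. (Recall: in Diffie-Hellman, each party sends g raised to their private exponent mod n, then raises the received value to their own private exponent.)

Public value = 6^20 mod 127.
6^1 ≡ 6 (mod 127)
6^2 = (6^1)^2 ≡ 6^2 = 36 ≡ 36 (mod 127)
6^4 = (6^2)^2 ≡ 36^2 = 1296 ≡ 26 (mod 127)
6^8 = (6^4)^2 ≡ 26^2 = 676 ≡ 41 (mod 127)
6^16 = (6^8)^2 ≡ 41^2 = 1681 ≡ 30 (mod 127)
6^20 = 6^16 · 6^4 ≡ 30 · 26 ≡ 18 (mod 127).

18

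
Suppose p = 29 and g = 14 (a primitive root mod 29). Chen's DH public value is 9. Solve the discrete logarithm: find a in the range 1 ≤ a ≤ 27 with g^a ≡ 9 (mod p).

Try successive powers of 14 modulo 29:
14^1 ≡ 14
14^2 ≡ 22
14^3 ≡ 18
14^4 ≡ 20
14^5 ≡ 19
14^6 ≡ 5
14^7 ≡ 12
14^8 ≡ 23
14^9 ≡ 3
14^10 ≡ 13
14^11 ≡ 8
14^12 ≡ 25
14^13 ≡ 2
14^14 ≡ 28
14^15 ≡ 15
14^16 ≡ 7
14^17 ≡ 11
14^18 ≡ 9
Found: a = 18.

18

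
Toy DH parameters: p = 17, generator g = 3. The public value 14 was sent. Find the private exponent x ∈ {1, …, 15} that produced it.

9

Try successive powers of 3 modulo 17:
3^1 ≡ 3
3^2 ≡ 9
3^3 ≡ 10
3^4 ≡ 13
3^5 ≡ 5
3^6 ≡ 15
3^7 ≡ 11
3^8 ≡ 16
3^9 ≡ 14
Found: x = 9.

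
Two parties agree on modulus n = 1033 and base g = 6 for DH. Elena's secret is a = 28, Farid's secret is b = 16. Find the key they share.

542

Elena sends A = g^a mod n = 6^28 mod 1033.
6^1 ≡ 6 (mod 1033)
6^2 = (6^1)^2 ≡ 6^2 = 36 ≡ 36 (mod 1033)
6^4 = (6^2)^2 ≡ 36^2 = 1296 ≡ 263 (mod 1033)
6^8 = (6^4)^2 ≡ 263^2 = 69169 ≡ 991 (mod 1033)
6^16 = (6^8)^2 ≡ 991^2 = 982081 ≡ 731 (mod 1033)
6^28 = 6^16 · 6^8 · 6^4 ≡ 731 · 991 · 263 ≡ 335 (mod 1033).
So A = 335. Farid then computes K = A^b mod n = 335^16 mod 1033.
335^1 ≡ 335 (mod 1033)
335^2 = (335^1)^2 ≡ 335^2 = 112225 ≡ 661 (mod 1033)
335^4 = (335^2)^2 ≡ 661^2 = 436921 ≡ 995 (mod 1033)
335^8 = (335^4)^2 ≡ 995^2 = 990025 ≡ 411 (mod 1033)
335^16 = (335^8)^2 ≡ 411^2 = 168921 ≡ 542 (mod 1033)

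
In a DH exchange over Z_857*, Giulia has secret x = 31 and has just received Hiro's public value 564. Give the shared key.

206

Shared key K = 564^31 mod 857.
564^1 ≡ 564 (mod 857)
564^2 = (564^1)^2 ≡ 564^2 = 318096 ≡ 149 (mod 857)
564^4 = (564^2)^2 ≡ 149^2 = 22201 ≡ 776 (mod 857)
564^8 = (564^4)^2 ≡ 776^2 = 602176 ≡ 562 (mod 857)
564^16 = (564^8)^2 ≡ 562^2 = 315844 ≡ 468 (mod 857)
564^31 = 564^16 · 564^8 · 564^4 · 564^2 · 564^1 ≡ 468 · 562 · 776 · 149 · 564 ≡ 206 (mod 857).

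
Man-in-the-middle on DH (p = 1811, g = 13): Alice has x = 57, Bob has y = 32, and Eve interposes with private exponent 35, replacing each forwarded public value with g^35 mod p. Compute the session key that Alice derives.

1534

Alice receives Eve's public value M = 13^35 mod 1811 instead of the honest one.
13^1 ≡ 13 (mod 1811)
13^2 = (13^1)^2 ≡ 13^2 = 169 ≡ 169 (mod 1811)
13^4 = (13^2)^2 ≡ 169^2 = 28561 ≡ 1396 (mod 1811)
13^8 = (13^4)^2 ≡ 1396^2 = 1948816 ≡ 180 (mod 1811)
13^16 = (13^8)^2 ≡ 180^2 = 32400 ≡ 1613 (mod 1811)
13^32 = (13^16)^2 ≡ 1613^2 = 2601769 ≡ 1173 (mod 1811)
13^35 = 13^32 · 13^2 · 13^1 ≡ 1173 · 169 · 13 ≡ 28 (mod 1811).
So M = 28. Alice computes K = M^57 mod 1811.
28^1 ≡ 28 (mod 1811)
28^2 = (28^1)^2 ≡ 28^2 = 784 ≡ 784 (mod 1811)
28^4 = (28^2)^2 ≡ 784^2 = 614656 ≡ 727 (mod 1811)
28^8 = (28^4)^2 ≡ 727^2 = 528529 ≡ 1528 (mod 1811)
28^16 = (28^8)^2 ≡ 1528^2 = 2334784 ≡ 405 (mod 1811)
28^32 = (28^16)^2 ≡ 405^2 = 164025 ≡ 1035 (mod 1811)
28^57 = 28^32 · 28^16 · 28^8 · 28^1 ≡ 1035 · 405 · 1528 · 28 ≡ 1534 (mod 1811).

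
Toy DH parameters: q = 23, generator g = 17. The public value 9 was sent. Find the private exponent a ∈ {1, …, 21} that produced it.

14

Try successive powers of 17 modulo 23:
17^1 ≡ 17
17^2 ≡ 13
17^3 ≡ 14
17^4 ≡ 8
17^5 ≡ 21
17^6 ≡ 12
17^7 ≡ 20
17^8 ≡ 18
17^9 ≡ 7
17^10 ≡ 4
17^11 ≡ 22
17^12 ≡ 6
17^13 ≡ 10
17^14 ≡ 9
Found: a = 14.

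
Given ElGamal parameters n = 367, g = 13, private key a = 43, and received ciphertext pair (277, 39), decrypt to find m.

203

Shared mask s = c₁^a mod n = 277^43 mod 367.
277^1 ≡ 277 (mod 367)
277^2 = (277^1)^2 ≡ 277^2 = 76729 ≡ 26 (mod 367)
277^4 = (277^2)^2 ≡ 26^2 = 676 ≡ 309 (mod 367)
277^8 = (277^4)^2 ≡ 309^2 = 95481 ≡ 61 (mod 367)
277^16 = (277^8)^2 ≡ 61^2 = 3721 ≡ 51 (mod 367)
277^32 = (277^16)^2 ≡ 51^2 = 2601 ≡ 32 (mod 367)
277^43 = 277^32 · 277^8 · 277^2 · 277^1 ≡ 32 · 61 · 26 · 277 ≡ 2 (mod 367).
So s = 2; s⁻¹ ≡ 184 (mod 367).
m = c₂ · s⁻¹ mod 367 = 39 · 184 mod 367 = 203.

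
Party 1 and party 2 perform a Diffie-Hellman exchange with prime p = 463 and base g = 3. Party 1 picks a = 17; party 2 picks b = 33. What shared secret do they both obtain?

Party 1 sends A = g^a mod p = 3^17 mod 463.
3^1 ≡ 3 (mod 463)
3^2 = (3^1)^2 ≡ 3^2 = 9 ≡ 9 (mod 463)
3^4 = (3^2)^2 ≡ 9^2 = 81 ≡ 81 (mod 463)
3^8 = (3^4)^2 ≡ 81^2 = 6561 ≡ 79 (mod 463)
3^16 = (3^8)^2 ≡ 79^2 = 6241 ≡ 222 (mod 463)
3^17 = 3^16 · 3^1 ≡ 222 · 3 ≡ 203 (mod 463).
So A = 203. Party 2 then computes K = A^b mod p = 203^33 mod 463.
203^1 ≡ 203 (mod 463)
203^2 = (203^1)^2 ≡ 203^2 = 41209 ≡ 2 (mod 463)
203^4 = (203^2)^2 ≡ 2^2 = 4 ≡ 4 (mod 463)
203^8 = (203^4)^2 ≡ 4^2 = 16 ≡ 16 (mod 463)
203^16 = (203^8)^2 ≡ 16^2 = 256 ≡ 256 (mod 463)
203^32 = (203^16)^2 ≡ 256^2 = 65536 ≡ 253 (mod 463)
203^33 = 203^32 · 203^1 ≡ 253 · 203 ≡ 429 (mod 463).

429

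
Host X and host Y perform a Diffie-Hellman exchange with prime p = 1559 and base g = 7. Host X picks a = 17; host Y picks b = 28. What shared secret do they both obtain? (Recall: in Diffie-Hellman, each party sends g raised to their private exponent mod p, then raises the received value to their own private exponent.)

704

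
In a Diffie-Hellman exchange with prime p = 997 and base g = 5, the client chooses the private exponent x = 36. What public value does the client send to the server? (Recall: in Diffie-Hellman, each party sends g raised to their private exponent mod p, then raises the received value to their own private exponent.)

16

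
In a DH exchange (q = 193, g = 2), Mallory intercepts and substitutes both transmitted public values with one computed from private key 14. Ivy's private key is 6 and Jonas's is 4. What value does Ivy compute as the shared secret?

Ivy receives Mallory's public value M = 2^14 mod 193 instead of the honest one.
2^1 ≡ 2 (mod 193)
2^2 = (2^1)^2 ≡ 2^2 = 4 ≡ 4 (mod 193)
2^4 = (2^2)^2 ≡ 4^2 = 16 ≡ 16 (mod 193)
2^8 = (2^4)^2 ≡ 16^2 = 256 ≡ 63 (mod 193)
2^14 = 2^8 · 2^4 · 2^2 ≡ 63 · 16 · 4 ≡ 172 (mod 193).
So M = 172. Ivy computes K = M^6 mod 193.
172^1 ≡ 172 (mod 193)
172^2 = (172^1)^2 ≡ 172^2 = 29584 ≡ 55 (mod 193)
172^4 = (172^2)^2 ≡ 55^2 = 3025 ≡ 130 (mod 193)
172^6 = 172^4 · 172^2 ≡ 130 · 55 ≡ 9 (mod 193).

9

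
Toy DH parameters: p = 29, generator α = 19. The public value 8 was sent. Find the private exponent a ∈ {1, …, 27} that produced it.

19

Try successive powers of 19 modulo 29:
19^1 ≡ 19
19^2 ≡ 13
19^3 ≡ 15
19^4 ≡ 24
19^5 ≡ 21
19^6 ≡ 22
19^7 ≡ 12
19^8 ≡ 25
19^9 ≡ 11
19^10 ≡ 6
19^11 ≡ 27
19^12 ≡ 20
19^13 ≡ 3
19^14 ≡ 28
19^15 ≡ 10
19^16 ≡ 16
19^17 ≡ 14
19^18 ≡ 5
19^19 ≡ 8
Found: a = 19.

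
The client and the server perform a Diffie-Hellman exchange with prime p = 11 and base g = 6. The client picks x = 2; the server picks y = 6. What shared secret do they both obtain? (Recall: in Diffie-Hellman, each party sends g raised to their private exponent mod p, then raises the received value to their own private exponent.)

3

The server sends B = g^y mod p = 6^6 mod 11.
6^1 ≡ 6 (mod 11)
6^2 = (6^1)^2 ≡ 6^2 = 36 ≡ 3 (mod 11)
6^4 = (6^2)^2 ≡ 3^2 = 9 ≡ 9 (mod 11)
6^6 = 6^4 · 6^2 ≡ 9 · 3 ≡ 5 (mod 11).
So B = 5. The client then computes K = B^x mod p = 5^2 mod 11.
5^1 ≡ 5 (mod 11)
5^2 = (5^1)^2 ≡ 5^2 = 25 ≡ 3 (mod 11)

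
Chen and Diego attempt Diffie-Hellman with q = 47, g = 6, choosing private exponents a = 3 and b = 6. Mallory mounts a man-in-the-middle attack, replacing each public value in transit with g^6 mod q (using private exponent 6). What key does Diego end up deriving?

34

Diego receives Mallory's public value M = 6^6 mod 47 instead of the honest one.
6^1 ≡ 6 (mod 47)
6^2 = (6^1)^2 ≡ 6^2 = 36 ≡ 36 (mod 47)
6^4 = (6^2)^2 ≡ 36^2 = 1296 ≡ 27 (mod 47)
6^6 = 6^4 · 6^2 ≡ 27 · 36 ≡ 32 (mod 47).
So M = 32. Diego computes K = M^6 mod 47.
32^1 ≡ 32 (mod 47)
32^2 = (32^1)^2 ≡ 32^2 = 1024 ≡ 37 (mod 47)
32^4 = (32^2)^2 ≡ 37^2 = 1369 ≡ 6 (mod 47)
32^6 = 32^4 · 32^2 ≡ 6 · 37 ≡ 34 (mod 47).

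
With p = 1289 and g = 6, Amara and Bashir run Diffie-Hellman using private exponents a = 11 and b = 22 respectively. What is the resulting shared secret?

187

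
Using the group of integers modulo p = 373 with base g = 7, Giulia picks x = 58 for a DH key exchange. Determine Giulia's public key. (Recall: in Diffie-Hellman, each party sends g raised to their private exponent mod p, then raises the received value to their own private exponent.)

119

Public value = 7^58 mod 373.
7^1 ≡ 7 (mod 373)
7^2 = (7^1)^2 ≡ 7^2 = 49 ≡ 49 (mod 373)
7^4 = (7^2)^2 ≡ 49^2 = 2401 ≡ 163 (mod 373)
7^8 = (7^4)^2 ≡ 163^2 = 26569 ≡ 86 (mod 373)
7^16 = (7^8)^2 ≡ 86^2 = 7396 ≡ 309 (mod 373)
7^32 = (7^16)^2 ≡ 309^2 = 95481 ≡ 366 (mod 373)
7^58 = 7^32 · 7^16 · 7^8 · 7^2 ≡ 366 · 309 · 86 · 49 ≡ 119 (mod 373).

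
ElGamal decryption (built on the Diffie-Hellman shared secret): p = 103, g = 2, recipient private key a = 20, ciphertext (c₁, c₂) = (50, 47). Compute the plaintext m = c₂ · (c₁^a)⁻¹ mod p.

6

Shared mask s = c₁^a mod p = 50^20 mod 103.
50^1 ≡ 50 (mod 103)
50^2 = (50^1)^2 ≡ 50^2 = 2500 ≡ 28 (mod 103)
50^4 = (50^2)^2 ≡ 28^2 = 784 ≡ 63 (mod 103)
50^8 = (50^4)^2 ≡ 63^2 = 3969 ≡ 55 (mod 103)
50^16 = (50^8)^2 ≡ 55^2 = 3025 ≡ 38 (mod 103)
50^20 = 50^16 · 50^4 ≡ 38 · 63 ≡ 25 (mod 103).
So s = 25; s⁻¹ ≡ 33 (mod 103).
m = c₂ · s⁻¹ mod 103 = 47 · 33 mod 103 = 6.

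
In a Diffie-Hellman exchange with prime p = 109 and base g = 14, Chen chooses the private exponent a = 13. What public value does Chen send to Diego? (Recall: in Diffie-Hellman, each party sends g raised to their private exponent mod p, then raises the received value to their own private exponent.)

52

Public value = 14^13 mod 109.
14^1 ≡ 14 (mod 109)
14^2 = (14^1)^2 ≡ 14^2 = 196 ≡ 87 (mod 109)
14^4 = (14^2)^2 ≡ 87^2 = 7569 ≡ 48 (mod 109)
14^8 = (14^4)^2 ≡ 48^2 = 2304 ≡ 15 (mod 109)
14^13 = 14^8 · 14^4 · 14^1 ≡ 15 · 48 · 14 ≡ 52 (mod 109).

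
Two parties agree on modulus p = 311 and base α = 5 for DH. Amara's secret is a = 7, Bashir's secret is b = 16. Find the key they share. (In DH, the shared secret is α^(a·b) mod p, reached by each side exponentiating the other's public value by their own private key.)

48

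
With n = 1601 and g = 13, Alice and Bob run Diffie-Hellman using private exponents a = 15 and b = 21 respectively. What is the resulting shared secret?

Alice sends A = g^a mod n = 13^15 mod 1601.
13^1 ≡ 13 (mod 1601)
13^2 = (13^1)^2 ≡ 13^2 = 169 ≡ 169 (mod 1601)
13^4 = (13^2)^2 ≡ 169^2 = 28561 ≡ 1344 (mod 1601)
13^8 = (13^4)^2 ≡ 1344^2 = 1806336 ≡ 408 (mod 1601)
13^15 = 13^8 · 13^4 · 13^2 · 13^1 ≡ 408 · 1344 · 169 · 13 ≡ 859 (mod 1601).
So A = 859. Bob then computes K = A^b mod n = 859^21 mod 1601.
859^1 ≡ 859 (mod 1601)
859^2 = (859^1)^2 ≡ 859^2 = 737881 ≡ 1421 (mod 1601)
859^4 = (859^2)^2 ≡ 1421^2 = 2019241 ≡ 380 (mod 1601)
859^8 = (859^4)^2 ≡ 380^2 = 144400 ≡ 310 (mod 1601)
859^16 = (859^8)^2 ≡ 310^2 = 96100 ≡ 40 (mod 1601)
859^21 = 859^16 · 859^4 · 859^1 ≡ 40 · 380 · 859 ≡ 645 (mod 1601).

645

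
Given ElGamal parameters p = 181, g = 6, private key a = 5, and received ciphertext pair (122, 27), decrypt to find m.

154

Shared mask s = c₁^a mod p = 122^5 mod 181.
122^1 ≡ 122 (mod 181)
122^2 = (122^1)^2 ≡ 122^2 = 14884 ≡ 42 (mod 181)
122^4 = (122^2)^2 ≡ 42^2 = 1764 ≡ 135 (mod 181)
122^5 = 122^4 · 122^1 ≡ 135 · 122 ≡ 180 (mod 181).
So s = 180; s⁻¹ ≡ 180 (mod 181).
m = c₂ · s⁻¹ mod 181 = 27 · 180 mod 181 = 154.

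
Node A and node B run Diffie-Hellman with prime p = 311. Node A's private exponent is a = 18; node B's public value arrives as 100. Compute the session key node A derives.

117

Shared key K = 100^18 mod 311.
100^1 ≡ 100 (mod 311)
100^2 = (100^1)^2 ≡ 100^2 = 10000 ≡ 48 (mod 311)
100^4 = (100^2)^2 ≡ 48^2 = 2304 ≡ 127 (mod 311)
100^8 = (100^4)^2 ≡ 127^2 = 16129 ≡ 268 (mod 311)
100^16 = (100^8)^2 ≡ 268^2 = 71824 ≡ 294 (mod 311)
100^18 = 100^16 · 100^2 ≡ 294 · 48 ≡ 117 (mod 311).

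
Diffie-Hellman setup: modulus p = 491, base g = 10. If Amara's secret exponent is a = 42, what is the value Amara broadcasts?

Public value = 10^42 mod 491.
10^1 ≡ 10 (mod 491)
10^2 = (10^1)^2 ≡ 10^2 = 100 ≡ 100 (mod 491)
10^4 = (10^2)^2 ≡ 100^2 = 10000 ≡ 180 (mod 491)
10^8 = (10^4)^2 ≡ 180^2 = 32400 ≡ 485 (mod 491)
10^16 = (10^8)^2 ≡ 485^2 = 235225 ≡ 36 (mod 491)
10^32 = (10^16)^2 ≡ 36^2 = 1296 ≡ 314 (mod 491)
10^42 = 10^32 · 10^8 · 10^2 ≡ 314 · 485 · 100 ≡ 144 (mod 491).

144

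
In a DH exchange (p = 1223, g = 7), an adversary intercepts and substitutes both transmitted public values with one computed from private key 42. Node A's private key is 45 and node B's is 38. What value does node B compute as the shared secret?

865

Node B receives an adversary's public value M = 7^42 mod 1223 instead of the honest one.
7^1 ≡ 7 (mod 1223)
7^2 = (7^1)^2 ≡ 7^2 = 49 ≡ 49 (mod 1223)
7^4 = (7^2)^2 ≡ 49^2 = 2401 ≡ 1178 (mod 1223)
7^8 = (7^4)^2 ≡ 1178^2 = 1387684 ≡ 802 (mod 1223)
7^16 = (7^8)^2 ≡ 802^2 = 643204 ≡ 1129 (mod 1223)
7^32 = (7^16)^2 ≡ 1129^2 = 1274641 ≡ 275 (mod 1223)
7^42 = 7^32 · 7^8 · 7^2 ≡ 275 · 802 · 49 ≡ 522 (mod 1223).
So M = 522. Node B computes K = M^38 mod 1223.
522^1 ≡ 522 (mod 1223)
522^2 = (522^1)^2 ≡ 522^2 = 272484 ≡ 978 (mod 1223)
522^4 = (522^2)^2 ≡ 978^2 = 956484 ≡ 98 (mod 1223)
522^8 = (522^4)^2 ≡ 98^2 = 9604 ≡ 1043 (mod 1223)
522^16 = (522^8)^2 ≡ 1043^2 = 1087849 ≡ 602 (mod 1223)
522^32 = (522^16)^2 ≡ 602^2 = 362404 ≡ 396 (mod 1223)
522^38 = 522^32 · 522^4 · 522^2 ≡ 396 · 98 · 978 ≡ 865 (mod 1223).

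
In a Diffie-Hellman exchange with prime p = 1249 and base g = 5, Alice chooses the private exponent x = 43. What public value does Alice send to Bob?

277

Public value = 5^43 mod 1249.
5^1 ≡ 5 (mod 1249)
5^2 = (5^1)^2 ≡ 5^2 = 25 ≡ 25 (mod 1249)
5^4 = (5^2)^2 ≡ 25^2 = 625 ≡ 625 (mod 1249)
5^8 = (5^4)^2 ≡ 625^2 = 390625 ≡ 937 (mod 1249)
5^16 = (5^8)^2 ≡ 937^2 = 877969 ≡ 1171 (mod 1249)
5^32 = (5^16)^2 ≡ 1171^2 = 1371241 ≡ 1088 (mod 1249)
5^43 = 5^32 · 5^8 · 5^2 · 5^1 ≡ 1088 · 937 · 25 · 5 ≡ 277 (mod 1249).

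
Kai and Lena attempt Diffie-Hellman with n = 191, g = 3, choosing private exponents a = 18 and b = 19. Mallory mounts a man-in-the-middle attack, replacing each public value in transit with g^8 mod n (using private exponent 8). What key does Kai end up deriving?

72

Kai receives Mallory's public value M = 3^8 mod 191 instead of the honest one.
3^1 ≡ 3 (mod 191)
3^2 = (3^1)^2 ≡ 3^2 = 9 ≡ 9 (mod 191)
3^4 = (3^2)^2 ≡ 9^2 = 81 ≡ 81 (mod 191)
3^8 = (3^4)^2 ≡ 81^2 = 6561 ≡ 67 (mod 191)
So M = 67. Kai computes K = M^18 mod 191.
67^1 ≡ 67 (mod 191)
67^2 = (67^1)^2 ≡ 67^2 = 4489 ≡ 96 (mod 191)
67^4 = (67^2)^2 ≡ 96^2 = 9216 ≡ 48 (mod 191)
67^8 = (67^4)^2 ≡ 48^2 = 2304 ≡ 12 (mod 191)
67^16 = (67^8)^2 ≡ 12^2 = 144 ≡ 144 (mod 191)
67^18 = 67^16 · 67^2 ≡ 144 · 96 ≡ 72 (mod 191).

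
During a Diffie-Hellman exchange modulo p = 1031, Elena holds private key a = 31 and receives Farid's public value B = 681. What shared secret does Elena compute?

Shared key K = 681^31 mod 1031.
681^1 ≡ 681 (mod 1031)
681^2 = (681^1)^2 ≡ 681^2 = 463761 ≡ 842 (mod 1031)
681^4 = (681^2)^2 ≡ 842^2 = 708964 ≡ 667 (mod 1031)
681^8 = (681^4)^2 ≡ 667^2 = 444889 ≡ 528 (mod 1031)
681^16 = (681^8)^2 ≡ 528^2 = 278784 ≡ 414 (mod 1031)
681^31 = 681^16 · 681^8 · 681^4 · 681^2 · 681^1 ≡ 414 · 528 · 667 · 842 · 681 ≡ 883 (mod 1031).

883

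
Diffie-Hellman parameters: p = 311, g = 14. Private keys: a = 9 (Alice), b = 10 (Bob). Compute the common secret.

Bob sends B = g^b mod p = 14^10 mod 311.
14^1 ≡ 14 (mod 311)
14^2 = (14^1)^2 ≡ 14^2 = 196 ≡ 196 (mod 311)
14^4 = (14^2)^2 ≡ 196^2 = 38416 ≡ 163 (mod 311)
14^8 = (14^4)^2 ≡ 163^2 = 26569 ≡ 134 (mod 311)
14^10 = 14^8 · 14^2 ≡ 134 · 196 ≡ 140 (mod 311).
So B = 140. Alice then computes K = B^a mod p = 140^9 mod 311.
140^1 ≡ 140 (mod 311)
140^2 = (140^1)^2 ≡ 140^2 = 19600 ≡ 7 (mod 311)
140^4 = (140^2)^2 ≡ 7^2 = 49 ≡ 49 (mod 311)
140^8 = (140^4)^2 ≡ 49^2 = 2401 ≡ 224 (mod 311)
140^9 = 140^8 · 140^1 ≡ 224 · 140 ≡ 260 (mod 311).

260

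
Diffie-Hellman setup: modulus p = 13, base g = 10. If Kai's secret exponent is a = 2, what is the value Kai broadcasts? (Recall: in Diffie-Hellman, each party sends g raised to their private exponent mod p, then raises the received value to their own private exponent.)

Public value = 10^{2} \pmod{13}.
10^1 ≡ 10 (mod 13)
10^2 = (10^1)^2 ≡ 10^2 = 100 ≡ 9 (mod 13)

9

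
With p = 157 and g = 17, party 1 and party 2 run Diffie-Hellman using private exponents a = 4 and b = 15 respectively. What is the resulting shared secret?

108

Party 1 sends A = g^a mod p = 17^4 mod 157.
17^1 ≡ 17 (mod 157)
17^2 = (17^1)^2 ≡ 17^2 = 289 ≡ 132 (mod 157)
17^4 = (17^2)^2 ≡ 132^2 = 17424 ≡ 154 (mod 157)
So A = 154. Party 2 then computes K = A^b mod p = 154^15 mod 157.
154^1 ≡ 154 (mod 157)
154^2 = (154^1)^2 ≡ 154^2 = 23716 ≡ 9 (mod 157)
154^4 = (154^2)^2 ≡ 9^2 = 81 ≡ 81 (mod 157)
154^8 = (154^4)^2 ≡ 81^2 = 6561 ≡ 124 (mod 157)
154^15 = 154^8 · 154^4 · 154^2 · 154^1 ≡ 124 · 81 · 9 · 154 ≡ 108 (mod 157).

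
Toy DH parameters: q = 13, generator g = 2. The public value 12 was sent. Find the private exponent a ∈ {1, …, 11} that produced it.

6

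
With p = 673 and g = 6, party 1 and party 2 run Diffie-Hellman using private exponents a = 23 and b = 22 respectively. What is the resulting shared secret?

637

Party 2 sends B = g^b mod p = 6^22 mod 673.
6^1 ≡ 6 (mod 673)
6^2 = (6^1)^2 ≡ 6^2 = 36 ≡ 36 (mod 673)
6^4 = (6^2)^2 ≡ 36^2 = 1296 ≡ 623 (mod 673)
6^8 = (6^4)^2 ≡ 623^2 = 388129 ≡ 481 (mod 673)
6^16 = (6^8)^2 ≡ 481^2 = 231361 ≡ 522 (mod 673)
6^22 = 6^16 · 6^4 · 6^2 ≡ 522 · 623 · 36 ≡ 581 (mod 673).
So B = 581. Party 1 then computes K = B^a mod p = 581^23 mod 673.
581^1 ≡ 581 (mod 673)
581^2 = (581^1)^2 ≡ 581^2 = 337561 ≡ 388 (mod 673)
581^4 = (581^2)^2 ≡ 388^2 = 150544 ≡ 465 (mod 673)
581^8 = (581^4)^2 ≡ 465^2 = 216225 ≡ 192 (mod 673)
581^16 = (581^8)^2 ≡ 192^2 = 36864 ≡ 522 (mod 673)
581^23 = 581^16 · 581^4 · 581^2 · 581^1 ≡ 522 · 465 · 388 · 581 ≡ 637 (mod 673).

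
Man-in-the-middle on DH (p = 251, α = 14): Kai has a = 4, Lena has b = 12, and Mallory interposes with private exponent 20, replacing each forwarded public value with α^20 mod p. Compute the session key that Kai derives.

Kai receives Mallory's public value M = 14^20 mod 251 instead of the honest one.
14^1 ≡ 14 (mod 251)
14^2 = (14^1)^2 ≡ 14^2 = 196 ≡ 196 (mod 251)
14^4 = (14^2)^2 ≡ 196^2 = 38416 ≡ 13 (mod 251)
14^8 = (14^4)^2 ≡ 13^2 = 169 ≡ 169 (mod 251)
14^16 = (14^8)^2 ≡ 169^2 = 28561 ≡ 198 (mod 251)
14^20 = 14^16 · 14^4 ≡ 198 · 13 ≡ 64 (mod 251).
So M = 64. Kai computes K = M^4 mod 251.
64^1 ≡ 64 (mod 251)
64^2 = (64^1)^2 ≡ 64^2 = 4096 ≡ 80 (mod 251)
64^4 = (64^2)^2 ≡ 80^2 = 6400 ≡ 125 (mod 251)

125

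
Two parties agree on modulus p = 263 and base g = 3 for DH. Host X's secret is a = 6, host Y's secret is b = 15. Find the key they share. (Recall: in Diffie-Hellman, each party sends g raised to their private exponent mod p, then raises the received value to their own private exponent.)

8

Host Y sends B = g^b mod p = 3^15 mod 263.
3^1 ≡ 3 (mod 263)
3^2 = (3^1)^2 ≡ 3^2 = 9 ≡ 9 (mod 263)
3^4 = (3^2)^2 ≡ 9^2 = 81 ≡ 81 (mod 263)
3^8 = (3^4)^2 ≡ 81^2 = 6561 ≡ 249 (mod 263)
3^15 = 3^8 · 3^4 · 3^2 · 3^1 ≡ 249 · 81 · 9 · 3 ≡ 153 (mod 263).
So B = 153. Host X then computes K = B^a mod p = 153^6 mod 263.
153^1 ≡ 153 (mod 263)
153^2 = (153^1)^2 ≡ 153^2 = 23409 ≡ 2 (mod 263)
153^4 = (153^2)^2 ≡ 2^2 = 4 ≡ 4 (mod 263)
153^6 = 153^4 · 153^2 ≡ 4 · 2 ≡ 8 (mod 263).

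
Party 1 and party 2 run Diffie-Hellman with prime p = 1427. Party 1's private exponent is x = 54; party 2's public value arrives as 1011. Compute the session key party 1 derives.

Shared key K = 1011^54 mod 1427.
1011^1 ≡ 1011 (mod 1427)
1011^2 = (1011^1)^2 ≡ 1011^2 = 1022121 ≡ 389 (mod 1427)
1011^4 = (1011^2)^2 ≡ 389^2 = 151321 ≡ 59 (mod 1427)
1011^8 = (1011^4)^2 ≡ 59^2 = 3481 ≡ 627 (mod 1427)
1011^16 = (1011^8)^2 ≡ 627^2 = 393129 ≡ 704 (mod 1427)
1011^32 = (1011^16)^2 ≡ 704^2 = 495616 ≡ 447 (mod 1427)
1011^54 = 1011^32 · 1011^16 · 1011^4 · 1011^2 ≡ 447 · 704 · 59 · 389 ≡ 538 (mod 1427).

538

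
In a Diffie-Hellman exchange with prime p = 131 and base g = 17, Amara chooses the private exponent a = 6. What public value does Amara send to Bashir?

33

Public value = 17^6 mod 131.
17^1 ≡ 17 (mod 131)
17^2 = (17^1)^2 ≡ 17^2 = 289 ≡ 27 (mod 131)
17^4 = (17^2)^2 ≡ 27^2 = 729 ≡ 74 (mod 131)
17^6 = 17^4 · 17^2 ≡ 74 · 27 ≡ 33 (mod 131).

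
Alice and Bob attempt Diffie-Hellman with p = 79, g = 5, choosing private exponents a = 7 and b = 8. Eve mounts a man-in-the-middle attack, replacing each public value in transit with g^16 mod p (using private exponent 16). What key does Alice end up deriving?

Alice receives Eve's public value M = 5^16 mod 79 instead of the honest one.
5^1 ≡ 5 (mod 79)
5^2 = (5^1)^2 ≡ 5^2 = 25 ≡ 25 (mod 79)
5^4 = (5^2)^2 ≡ 25^2 = 625 ≡ 72 (mod 79)
5^8 = (5^4)^2 ≡ 72^2 = 5184 ≡ 49 (mod 79)
5^16 = (5^8)^2 ≡ 49^2 = 2401 ≡ 31 (mod 79)
So M = 31. Alice computes K = M^7 mod 79.
31^1 ≡ 31 (mod 79)
31^2 = (31^1)^2 ≡ 31^2 = 961 ≡ 13 (mod 79)
31^4 = (31^2)^2 ≡ 13^2 = 169 ≡ 11 (mod 79)
31^7 = 31^4 · 31^2 · 31^1 ≡ 11 · 13 · 31 ≡ 9 (mod 79).

9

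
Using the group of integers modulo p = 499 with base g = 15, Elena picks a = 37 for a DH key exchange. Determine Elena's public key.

479

Public value = 15^37 mod 499.
15^1 ≡ 15 (mod 499)
15^2 = (15^1)^2 ≡ 15^2 = 225 ≡ 225 (mod 499)
15^4 = (15^2)^2 ≡ 225^2 = 50625 ≡ 226 (mod 499)
15^8 = (15^4)^2 ≡ 226^2 = 51076 ≡ 178 (mod 499)
15^16 = (15^8)^2 ≡ 178^2 = 31684 ≡ 247 (mod 499)
15^32 = (15^16)^2 ≡ 247^2 = 61009 ≡ 131 (mod 499)
15^37 = 15^32 · 15^4 · 15^1 ≡ 131 · 226 · 15 ≡ 479 (mod 499).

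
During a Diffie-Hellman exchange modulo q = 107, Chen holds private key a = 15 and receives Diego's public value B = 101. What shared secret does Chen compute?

75

Shared key K = 101^15 mod 107.
101^1 ≡ 101 (mod 107)
101^2 = (101^1)^2 ≡ 101^2 = 10201 ≡ 36 (mod 107)
101^4 = (101^2)^2 ≡ 36^2 = 1296 ≡ 12 (mod 107)
101^8 = (101^4)^2 ≡ 12^2 = 144 ≡ 37 (mod 107)
101^15 = 101^8 · 101^4 · 101^2 · 101^1 ≡ 37 · 12 · 36 · 101 ≡ 75 (mod 107).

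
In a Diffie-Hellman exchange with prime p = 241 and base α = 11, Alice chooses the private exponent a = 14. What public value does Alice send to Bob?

209

Public value = 11^{14} \pmod{241}.
11^1 ≡ 11 (mod 241)
11^2 = (11^1)^2 ≡ 11^2 = 121 ≡ 121 (mod 241)
11^4 = (11^2)^2 ≡ 121^2 = 14641 ≡ 181 (mod 241)
11^8 = (11^4)^2 ≡ 181^2 = 32761 ≡ 226 (mod 241)
11^14 = 11^8 · 11^4 · 11^2 ≡ 226 · 181 · 121 ≡ 209 (mod 241).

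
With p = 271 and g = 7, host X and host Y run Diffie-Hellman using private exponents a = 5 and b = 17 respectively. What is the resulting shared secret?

Host Y sends B = g^b mod p = 7^17 mod 271.
7^1 ≡ 7 (mod 271)
7^2 = (7^1)^2 ≡ 7^2 = 49 ≡ 49 (mod 271)
7^4 = (7^2)^2 ≡ 49^2 = 2401 ≡ 233 (mod 271)
7^8 = (7^4)^2 ≡ 233^2 = 54289 ≡ 89 (mod 271)
7^16 = (7^8)^2 ≡ 89^2 = 7921 ≡ 62 (mod 271)
7^17 = 7^16 · 7^1 ≡ 62 · 7 ≡ 163 (mod 271).
So B = 163. Host X then computes K = B^a mod p = 163^5 mod 271.
163^1 ≡ 163 (mod 271)
163^2 = (163^1)^2 ≡ 163^2 = 26569 ≡ 11 (mod 271)
163^4 = (163^2)^2 ≡ 11^2 = 121 ≡ 121 (mod 271)
163^5 = 163^4 · 163^1 ≡ 121 · 163 ≡ 211 (mod 271).

211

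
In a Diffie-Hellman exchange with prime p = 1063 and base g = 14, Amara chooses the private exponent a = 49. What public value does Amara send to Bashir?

Public value = 14^49 mod 1063.
14^1 ≡ 14 (mod 1063)
14^2 = (14^1)^2 ≡ 14^2 = 196 ≡ 196 (mod 1063)
14^4 = (14^2)^2 ≡ 196^2 = 38416 ≡ 148 (mod 1063)
14^8 = (14^4)^2 ≡ 148^2 = 21904 ≡ 644 (mod 1063)
14^16 = (14^8)^2 ≡ 644^2 = 414736 ≡ 166 (mod 1063)
14^32 = (14^16)^2 ≡ 166^2 = 27556 ≡ 981 (mod 1063)
14^49 = 14^32 · 14^16 · 14^1 ≡ 981 · 166 · 14 ≡ 772 (mod 1063).

772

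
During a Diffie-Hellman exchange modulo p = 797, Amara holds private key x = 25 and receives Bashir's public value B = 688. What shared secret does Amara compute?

Shared key K = 688^25 mod 797.
688^1 ≡ 688 (mod 797)
688^2 = (688^1)^2 ≡ 688^2 = 473344 ≡ 723 (mod 797)
688^4 = (688^2)^2 ≡ 723^2 = 522729 ≡ 694 (mod 797)
688^8 = (688^4)^2 ≡ 694^2 = 481636 ≡ 248 (mod 797)
688^16 = (688^8)^2 ≡ 248^2 = 61504 ≡ 135 (mod 797)
688^25 = 688^16 · 688^8 · 688^1 ≡ 135 · 248 · 688 ≡ 143 (mod 797).

143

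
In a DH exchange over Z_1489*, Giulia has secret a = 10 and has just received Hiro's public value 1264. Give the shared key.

Shared key K = 1264^10 mod 1489.
1264^1 ≡ 1264 (mod 1489)
1264^2 = (1264^1)^2 ≡ 1264^2 = 1597696 ≡ 1488 (mod 1489)
1264^4 = (1264^2)^2 ≡ 1488^2 = 2214144 ≡ 1 (mod 1489)
1264^8 = (1264^4)^2 ≡ 1^2 = 1 ≡ 1 (mod 1489)
1264^10 = 1264^8 · 1264^2 ≡ 1 · 1488 ≡ 1488 (mod 1489).

1488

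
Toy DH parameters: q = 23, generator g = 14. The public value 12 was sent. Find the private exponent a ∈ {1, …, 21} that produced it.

Try successive powers of 14 modulo 23:
14^1 ≡ 14
14^2 ≡ 12
Found: a = 2.

2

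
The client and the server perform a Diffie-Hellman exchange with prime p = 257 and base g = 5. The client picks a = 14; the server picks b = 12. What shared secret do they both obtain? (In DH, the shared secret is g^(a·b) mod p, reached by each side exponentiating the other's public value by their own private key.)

197

The server sends B = g^b mod p = 5^12 mod 257.
5^1 ≡ 5 (mod 257)
5^2 = (5^1)^2 ≡ 5^2 = 25 ≡ 25 (mod 257)
5^4 = (5^2)^2 ≡ 25^2 = 625 ≡ 111 (mod 257)
5^8 = (5^4)^2 ≡ 111^2 = 12321 ≡ 242 (mod 257)
5^12 = 5^8 · 5^4 ≡ 242 · 111 ≡ 134 (mod 257).
So B = 134. The client then computes K = B^a mod p = 134^14 mod 257.
134^1 ≡ 134 (mod 257)
134^2 = (134^1)^2 ≡ 134^2 = 17956 ≡ 223 (mod 257)
134^4 = (134^2)^2 ≡ 223^2 = 49729 ≡ 128 (mod 257)
134^8 = (134^4)^2 ≡ 128^2 = 16384 ≡ 193 (mod 257)
134^14 = 134^8 · 134^4 · 134^2 ≡ 193 · 128 · 223 ≡ 197 (mod 257).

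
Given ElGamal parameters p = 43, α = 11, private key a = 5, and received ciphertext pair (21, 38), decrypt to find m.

Shared mask s = c₁^a mod p = 21^5 mod 43.
21^1 ≡ 21 (mod 43)
21^2 = (21^1)^2 ≡ 21^2 = 441 ≡ 11 (mod 43)
21^4 = (21^2)^2 ≡ 11^2 = 121 ≡ 35 (mod 43)
21^5 = 21^4 · 21^1 ≡ 35 · 21 ≡ 4 (mod 43).
So s = 4; s⁻¹ ≡ 11 (mod 43).
m = c₂ · s⁻¹ mod 43 = 38 · 11 mod 43 = 31.

31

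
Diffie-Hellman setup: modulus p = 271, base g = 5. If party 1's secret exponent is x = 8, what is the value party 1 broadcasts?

114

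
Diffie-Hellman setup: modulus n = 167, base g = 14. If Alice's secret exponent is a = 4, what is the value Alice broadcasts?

Public value = 14^4 (mod 167).
14^1 ≡ 14 (mod 167)
14^2 = (14^1)^2 ≡ 14^2 = 196 ≡ 29 (mod 167)
14^4 = (14^2)^2 ≡ 29^2 = 841 ≡ 6 (mod 167)

6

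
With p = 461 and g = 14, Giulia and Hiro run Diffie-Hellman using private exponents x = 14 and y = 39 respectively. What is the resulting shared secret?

Giulia sends A = g^x mod p = 14^14 mod 461.
14^1 ≡ 14 (mod 461)
14^2 = (14^1)^2 ≡ 14^2 = 196 ≡ 196 (mod 461)
14^4 = (14^2)^2 ≡ 196^2 = 38416 ≡ 153 (mod 461)
14^8 = (14^4)^2 ≡ 153^2 = 23409 ≡ 359 (mod 461)
14^14 = 14^8 · 14^4 · 14^2 ≡ 359 · 153 · 196 ≡ 420 (mod 461).
So A = 420. Hiro then computes K = A^y mod p = 420^39 mod 461.
420^1 ≡ 420 (mod 461)
420^2 = (420^1)^2 ≡ 420^2 = 176400 ≡ 298 (mod 461)
420^4 = (420^2)^2 ≡ 298^2 = 88804 ≡ 292 (mod 461)
420^8 = (420^4)^2 ≡ 292^2 = 85264 ≡ 440 (mod 461)
420^16 = (420^8)^2 ≡ 440^2 = 193600 ≡ 441 (mod 461)
420^32 = (420^16)^2 ≡ 441^2 = 194481 ≡ 400 (mod 461)
420^39 = 420^32 · 420^4 · 420^2 · 420^1 ≡ 400 · 292 · 298 · 420 ≡ 441 (mod 461).

441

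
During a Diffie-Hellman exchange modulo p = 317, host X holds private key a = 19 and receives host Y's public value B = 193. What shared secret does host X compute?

Shared key K = 193^19 mod 317.
193^1 ≡ 193 (mod 317)
193^2 = (193^1)^2 ≡ 193^2 = 37249 ≡ 160 (mod 317)
193^4 = (193^2)^2 ≡ 160^2 = 25600 ≡ 240 (mod 317)
193^8 = (193^4)^2 ≡ 240^2 = 57600 ≡ 223 (mod 317)
193^16 = (193^8)^2 ≡ 223^2 = 49729 ≡ 277 (mod 317)
193^19 = 193^16 · 193^2 · 193^1 ≡ 277 · 160 · 193 ≡ 149 (mod 317).

149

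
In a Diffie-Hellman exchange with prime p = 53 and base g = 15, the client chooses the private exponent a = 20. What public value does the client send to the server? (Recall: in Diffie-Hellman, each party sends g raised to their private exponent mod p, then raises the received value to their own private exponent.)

Public value = 15^20 (mod 53).
15^1 ≡ 15 (mod 53)
15^2 = (15^1)^2 ≡ 15^2 = 225 ≡ 13 (mod 53)
15^4 = (15^2)^2 ≡ 13^2 = 169 ≡ 10 (mod 53)
15^8 = (15^4)^2 ≡ 10^2 = 100 ≡ 47 (mod 53)
15^16 = (15^8)^2 ≡ 47^2 = 2209 ≡ 36 (mod 53)
15^20 = 15^16 · 15^4 ≡ 36 · 10 ≡ 42 (mod 53).

42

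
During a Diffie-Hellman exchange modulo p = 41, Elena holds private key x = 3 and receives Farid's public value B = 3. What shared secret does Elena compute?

27

Shared key K = 3^3 mod 41.
3^1 ≡ 3 (mod 41)
3^2 = (3^1)^2 ≡ 3^2 = 9 ≡ 9 (mod 41)
3^3 = 3^2 · 3^1 ≡ 9 · 3 ≡ 27 (mod 41).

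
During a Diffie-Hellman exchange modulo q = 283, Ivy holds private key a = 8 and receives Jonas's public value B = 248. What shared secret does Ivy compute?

94

Shared key K = 248^8 mod 283.
248^1 ≡ 248 (mod 283)
248^2 = (248^1)^2 ≡ 248^2 = 61504 ≡ 93 (mod 283)
248^4 = (248^2)^2 ≡ 93^2 = 8649 ≡ 159 (mod 283)
248^8 = (248^4)^2 ≡ 159^2 = 25281 ≡ 94 (mod 283)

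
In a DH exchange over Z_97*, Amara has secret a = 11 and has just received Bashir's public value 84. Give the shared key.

Shared key K = 84^11 mod 97.
84^1 ≡ 84 (mod 97)
84^2 = (84^1)^2 ≡ 84^2 = 7056 ≡ 72 (mod 97)
84^4 = (84^2)^2 ≡ 72^2 = 5184 ≡ 43 (mod 97)
84^8 = (84^4)^2 ≡ 43^2 = 1849 ≡ 6 (mod 97)
84^11 = 84^8 · 84^2 · 84^1 ≡ 6 · 72 · 84 ≡ 10 (mod 97).

10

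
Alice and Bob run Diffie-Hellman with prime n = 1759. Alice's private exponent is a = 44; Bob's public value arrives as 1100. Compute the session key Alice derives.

915

Shared key K = 1100^44 mod 1759.
1100^1 ≡ 1100 (mod 1759)
1100^2 = (1100^1)^2 ≡ 1100^2 = 1210000 ≡ 1567 (mod 1759)
1100^4 = (1100^2)^2 ≡ 1567^2 = 2455489 ≡ 1684 (mod 1759)
1100^8 = (1100^4)^2 ≡ 1684^2 = 2835856 ≡ 348 (mod 1759)
1100^16 = (1100^8)^2 ≡ 348^2 = 121104 ≡ 1492 (mod 1759)
1100^32 = (1100^16)^2 ≡ 1492^2 = 2226064 ≡ 929 (mod 1759)
1100^44 = 1100^32 · 1100^8 · 1100^4 ≡ 929 · 348 · 1684 ≡ 915 (mod 1759).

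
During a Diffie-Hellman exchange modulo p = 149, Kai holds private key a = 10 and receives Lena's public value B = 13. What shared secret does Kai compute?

Shared key K = 13^10 mod 149.
13^1 ≡ 13 (mod 149)
13^2 = (13^1)^2 ≡ 13^2 = 169 ≡ 20 (mod 149)
13^4 = (13^2)^2 ≡ 20^2 = 400 ≡ 102 (mod 149)
13^8 = (13^4)^2 ≡ 102^2 = 10404 ≡ 123 (mod 149)
13^10 = 13^8 · 13^2 ≡ 123 · 20 ≡ 76 (mod 149).

76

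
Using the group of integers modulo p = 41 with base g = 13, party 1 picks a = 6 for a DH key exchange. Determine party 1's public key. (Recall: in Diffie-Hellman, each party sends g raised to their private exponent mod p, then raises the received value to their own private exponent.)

Public value = 13^6 (mod 41).
13^1 ≡ 13 (mod 41)
13^2 = (13^1)^2 ≡ 13^2 = 169 ≡ 5 (mod 41)
13^4 = (13^2)^2 ≡ 5^2 = 25 ≡ 25 (mod 41)
13^6 = 13^4 · 13^2 ≡ 25 · 5 ≡ 2 (mod 41).

2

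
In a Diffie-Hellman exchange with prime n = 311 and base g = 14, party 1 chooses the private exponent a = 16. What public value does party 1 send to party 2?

229

Public value = 14^16 (mod 311).
14^1 ≡ 14 (mod 311)
14^2 = (14^1)^2 ≡ 14^2 = 196 ≡ 196 (mod 311)
14^4 = (14^2)^2 ≡ 196^2 = 38416 ≡ 163 (mod 311)
14^8 = (14^4)^2 ≡ 163^2 = 26569 ≡ 134 (mod 311)
14^16 = (14^8)^2 ≡ 134^2 = 17956 ≡ 229 (mod 311)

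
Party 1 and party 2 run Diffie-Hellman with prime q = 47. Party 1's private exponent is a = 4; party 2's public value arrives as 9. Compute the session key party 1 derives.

Shared key K = 9^4 mod 47.
9^1 ≡ 9 (mod 47)
9^2 = (9^1)^2 ≡ 9^2 = 81 ≡ 34 (mod 47)
9^4 = (9^2)^2 ≡ 34^2 = 1156 ≡ 28 (mod 47)

28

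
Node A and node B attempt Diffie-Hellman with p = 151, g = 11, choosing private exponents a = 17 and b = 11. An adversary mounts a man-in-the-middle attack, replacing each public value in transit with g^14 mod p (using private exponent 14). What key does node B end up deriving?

145

Node B receives an adversary's public value M = 11^14 mod 151 instead of the honest one.
11^1 ≡ 11 (mod 151)
11^2 = (11^1)^2 ≡ 11^2 = 121 ≡ 121 (mod 151)
11^4 = (11^2)^2 ≡ 121^2 = 14641 ≡ 145 (mod 151)
11^8 = (11^4)^2 ≡ 145^2 = 21025 ≡ 36 (mod 151)
11^14 = 11^8 · 11^4 · 11^2 ≡ 36 · 145 · 121 ≡ 138 (mod 151).
So M = 138. Node B computes K = M^11 mod 151.
138^1 ≡ 138 (mod 151)
138^2 = (138^1)^2 ≡ 138^2 = 19044 ≡ 18 (mod 151)
138^4 = (138^2)^2 ≡ 18^2 = 324 ≡ 22 (mod 151)
138^8 = (138^4)^2 ≡ 22^2 = 484 ≡ 31 (mod 151)
138^11 = 138^8 · 138^2 · 138^1 ≡ 31 · 18 · 138 ≡ 145 (mod 151).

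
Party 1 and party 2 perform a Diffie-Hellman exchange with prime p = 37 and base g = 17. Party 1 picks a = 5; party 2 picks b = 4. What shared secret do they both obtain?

Party 2 sends B = g^b mod p = 17^4 mod 37.
17^1 ≡ 17 (mod 37)
17^2 = (17^1)^2 ≡ 17^2 = 289 ≡ 30 (mod 37)
17^4 = (17^2)^2 ≡ 30^2 = 900 ≡ 12 (mod 37)
So B = 12. Party 1 then computes K = B^a mod p = 12^5 mod 37.
12^1 ≡ 12 (mod 37)
12^2 = (12^1)^2 ≡ 12^2 = 144 ≡ 33 (mod 37)
12^4 = (12^2)^2 ≡ 33^2 = 1089 ≡ 16 (mod 37)
12^5 = 12^4 · 12^1 ≡ 16 · 12 ≡ 7 (mod 37).

7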